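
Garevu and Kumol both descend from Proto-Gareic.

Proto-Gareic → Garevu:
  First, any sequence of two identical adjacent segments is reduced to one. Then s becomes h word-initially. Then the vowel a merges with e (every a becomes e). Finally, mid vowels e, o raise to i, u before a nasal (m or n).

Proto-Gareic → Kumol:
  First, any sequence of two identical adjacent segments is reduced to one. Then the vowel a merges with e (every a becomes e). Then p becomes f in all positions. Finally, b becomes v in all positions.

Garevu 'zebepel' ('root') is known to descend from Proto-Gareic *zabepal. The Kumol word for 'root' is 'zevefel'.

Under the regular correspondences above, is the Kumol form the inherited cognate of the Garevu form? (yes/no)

yes

Derive the expected Kumol reflex of *zabepal:
Kumol: start from *zabepal.
  rule 1: no change — zabepal
  rule 2 (vowel merger): zabepal → zebepel
  rule 3 (unconditioned shift): zebepel → zebefel
  rule 4 (unconditioned shift): zebefel → zevefel
  ⇒ Kumol zevefel
Kumol 'zevefel' matches the regular reflex exactly, so the pair is cognate.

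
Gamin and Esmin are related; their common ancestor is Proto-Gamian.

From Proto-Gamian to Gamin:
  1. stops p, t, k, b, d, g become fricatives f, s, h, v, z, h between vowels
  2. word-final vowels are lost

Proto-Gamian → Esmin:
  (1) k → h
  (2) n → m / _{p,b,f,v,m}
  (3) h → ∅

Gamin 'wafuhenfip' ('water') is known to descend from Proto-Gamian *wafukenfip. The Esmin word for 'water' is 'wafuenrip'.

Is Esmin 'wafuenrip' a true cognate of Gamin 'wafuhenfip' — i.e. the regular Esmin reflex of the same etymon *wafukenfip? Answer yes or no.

Derive the expected Esmin reflex of *wafukenfip:
Esmin: *wafukenfip
  wafukenfip → wafuhenfip   [unconditioned shift]
  wafuhenfip → wafuhemfip   [nasal place assimilation]
  wafuhemfip → wafuemfip   [h-loss]
  giving Esmin wafuemfip.
The regular Esmin reflex would be 'wafuemfip', but the attested form is 'wafuenrip'. The correspondence is irregular, so they are not cognates (the Esmin form has a different source).

no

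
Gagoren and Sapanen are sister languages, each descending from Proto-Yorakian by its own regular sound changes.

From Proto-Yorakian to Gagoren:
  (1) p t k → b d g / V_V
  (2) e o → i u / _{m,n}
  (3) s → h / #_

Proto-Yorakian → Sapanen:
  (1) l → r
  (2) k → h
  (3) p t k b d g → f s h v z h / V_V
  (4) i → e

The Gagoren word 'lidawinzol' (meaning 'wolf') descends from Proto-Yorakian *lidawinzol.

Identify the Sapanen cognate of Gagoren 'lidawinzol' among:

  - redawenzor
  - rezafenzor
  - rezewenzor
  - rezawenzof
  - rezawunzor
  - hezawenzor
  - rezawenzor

rezawenzor

Sapanen: *lidawinzol > ridawinzor > rizawinzor > rezawenzor  (by unconditioned shift, intervocalic lenition, vowel merger)
Only 'rezawenzor' matches the regular Sapanen development of *lidawinzol.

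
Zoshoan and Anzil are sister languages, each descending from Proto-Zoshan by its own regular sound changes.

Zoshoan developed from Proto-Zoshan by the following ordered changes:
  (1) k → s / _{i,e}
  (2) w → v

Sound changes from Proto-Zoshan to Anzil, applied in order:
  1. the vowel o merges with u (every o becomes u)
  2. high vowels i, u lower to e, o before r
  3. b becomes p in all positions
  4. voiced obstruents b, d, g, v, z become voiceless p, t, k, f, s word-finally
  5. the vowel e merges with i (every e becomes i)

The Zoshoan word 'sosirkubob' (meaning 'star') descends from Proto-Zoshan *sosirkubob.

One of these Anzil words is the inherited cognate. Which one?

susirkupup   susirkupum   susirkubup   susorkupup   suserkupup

susirkupup

Anzil: *sosirkubob
  sosirkubob → susirkubub   [vowel merger]
  susirkubub → suserkubub   [pre-rhotic lowering]
  suserkubub → suserkupup   [unconditioned shift]
  suserkupup (rule 4 does not apply)
  suserkupup → susirkupup   [vowel merger]
  giving Anzil susirkupup.
Among the options, 'susirkupup' alone shows every Anzil change applied in order.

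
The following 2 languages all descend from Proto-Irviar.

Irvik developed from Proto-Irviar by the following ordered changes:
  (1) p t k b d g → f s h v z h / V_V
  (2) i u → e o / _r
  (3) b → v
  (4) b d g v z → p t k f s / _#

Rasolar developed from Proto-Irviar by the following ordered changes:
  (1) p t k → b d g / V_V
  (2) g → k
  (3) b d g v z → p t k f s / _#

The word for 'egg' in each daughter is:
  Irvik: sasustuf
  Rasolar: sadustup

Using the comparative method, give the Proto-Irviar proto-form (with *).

*satustub

Position 8: Irvik has f, Rasolar has p. Taking the neighbouring segments as reconstructed: Irvik f could go back to *b or *f or *v; Rasolar p could go back to *p or *b — the one source consistent with every daughter is *b.
Position 3: Irvik has s, Rasolar has d. Taking the neighbouring segments as reconstructed: Irvik s could go back to *t or *s; Rasolar d could go back to *t or *d — the one source consistent with every daughter is *t.
The remaining positions agree across the daughters. Check the candidate against every language:
Irvik: *satustub
  satustub → sasustub   [intervocalic lenition]
  sasustub (rule 2 does not apply)
  sasustub → sasustuv   [unconditioned shift]
  sasustuv → sasustuf   [final devoicing]
  giving Irvik sasustuf.
Rasolar: *satustub
  satustub → sadustub   [intervocalic voicing]
  sadustub (rule 2 does not apply)
  sadustub → sadustup   [final devoicing]
  giving Rasolar sadustup.
Only *satustub yields all of Irvik sasustuf, Rasolar sadustup.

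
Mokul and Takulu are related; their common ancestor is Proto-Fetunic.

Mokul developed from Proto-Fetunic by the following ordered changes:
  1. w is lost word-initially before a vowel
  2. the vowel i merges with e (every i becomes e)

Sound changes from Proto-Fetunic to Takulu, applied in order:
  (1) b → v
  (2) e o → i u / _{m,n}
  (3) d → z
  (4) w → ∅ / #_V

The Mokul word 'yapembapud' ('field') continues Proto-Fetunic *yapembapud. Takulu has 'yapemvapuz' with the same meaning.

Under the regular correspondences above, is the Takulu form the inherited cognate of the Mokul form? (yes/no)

no

Derive the expected Takulu reflex of *yapembapud:
Takulu: start from *yapembapud.
  rule 1 (unconditioned shift): yapembapud → yapemvapud
  rule 2 (pre-nasal raising): yapemvapud → yapimvapud
  rule 3 (unconditioned shift): yapimvapud → yapimvapuz
  rule 4: no change — yapimvapuz
  ⇒ Takulu yapimvapuz
The regular Takulu reflex would be 'yapimvapuz', but the attested form is 'yapemvapuz'. The correspondence is irregular, so they are not cognates (the Takulu form has a different source).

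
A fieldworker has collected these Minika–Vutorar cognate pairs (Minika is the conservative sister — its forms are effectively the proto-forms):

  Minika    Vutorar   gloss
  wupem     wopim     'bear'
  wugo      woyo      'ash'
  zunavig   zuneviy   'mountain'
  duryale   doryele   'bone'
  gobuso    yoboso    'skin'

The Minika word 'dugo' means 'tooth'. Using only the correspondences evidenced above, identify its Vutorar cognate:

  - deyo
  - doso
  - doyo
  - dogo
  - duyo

doyo

wugo ~ woyo, gobuso ~ yoboso — Minika u corresponds to Vutorar o after a consonant, before a consonant other than r, m, n, p, b, f, v.
wugo ~ woyo — Minika g corresponds to Vutorar y between vowels (before a back vowel).
Applying these to Minika 'dugo':
  dugo → dogo   (u→o after a consonant, before a consonant other than r, m, n, p, b, f, v)
  dogo → doyo   (g→y between vowels (before a back vowel))
So the Vutorar cognate is 'doyo'.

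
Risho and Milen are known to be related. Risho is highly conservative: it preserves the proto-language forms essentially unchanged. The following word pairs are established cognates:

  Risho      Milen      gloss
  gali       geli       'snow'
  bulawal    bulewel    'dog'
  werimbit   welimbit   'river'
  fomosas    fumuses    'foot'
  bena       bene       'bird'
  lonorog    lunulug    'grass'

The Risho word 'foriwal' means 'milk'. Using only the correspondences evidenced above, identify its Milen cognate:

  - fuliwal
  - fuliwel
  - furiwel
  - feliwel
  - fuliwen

lonorog ~ lunulug — Risho o corresponds to Milen u after a consonant, before r.
werimbit ~ welimbit — Risho r corresponds to Milen l between vowels (before a front vowel).
gali ~ geli, bulawal ~ bulewel — Risho a corresponds to Milen e after a consonant, before a consonant other than r, m, n, p, b, f, v.
Applying these to Risho 'foriwal':
  foriwal → furiwal   (o→u after a consonant, before r)
  furiwal → fuliwal   (r→l between vowels (before a front vowel))
  fuliwal → fuliwel   (a→e after a consonant, before a consonant other than r, m, n, p, b, f, v)
So the Milen cognate is 'fuliwel'.

fuliwel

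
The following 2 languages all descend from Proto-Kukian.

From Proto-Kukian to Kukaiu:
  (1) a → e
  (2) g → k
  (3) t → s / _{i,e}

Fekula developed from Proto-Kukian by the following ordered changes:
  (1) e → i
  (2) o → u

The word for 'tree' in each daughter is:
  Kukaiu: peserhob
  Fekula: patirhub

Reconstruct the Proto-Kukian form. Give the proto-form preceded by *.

*paterhob

Position 2: Kukaiu has e, Fekula has a. Fekula preserves a here (none of its changes turn any other segment into a), so the proto-segment is *a.
Position 3: Kukaiu has s, Fekula has t. Fekula preserves t here (none of its changes turn any other segment into t), so the proto-segment is *t.
Position 4: Kukaiu has e, Fekula has i. Taking the neighbouring segments as reconstructed: Kukaiu e could go back to *a or *e; Fekula i could go back to *e or *i — the one source consistent with every daughter is *e.
Verify the candidate proto-form against each daughter:
Kukaiu: start from *paterhob.
  rule 1 (vowel merger): paterhob → peterhob
  rule 2: no change — peterhob
  rule 3 (palatalisation): peterhob → peserhob
  ⇒ Kukaiu peserhob
Fekula: *paterhob > patirhob > patirhub  (by vowel merger, vowel merger)
Only *paterhob yields all of Kukaiu peserhob, Fekula patirhub.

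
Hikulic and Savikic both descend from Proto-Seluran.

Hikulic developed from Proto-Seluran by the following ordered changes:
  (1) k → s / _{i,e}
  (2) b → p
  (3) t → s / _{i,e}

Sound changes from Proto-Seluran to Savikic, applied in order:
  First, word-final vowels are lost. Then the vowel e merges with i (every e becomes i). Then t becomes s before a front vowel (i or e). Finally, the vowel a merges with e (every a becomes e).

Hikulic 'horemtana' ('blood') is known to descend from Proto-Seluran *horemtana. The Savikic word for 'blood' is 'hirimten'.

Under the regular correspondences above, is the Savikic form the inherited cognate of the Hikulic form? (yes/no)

no

Derive the expected Savikic reflex of *horemtana:
Savikic: start from *horemtana.
  rule 1 (apocope): horemtana → horemtan
  rule 2 (vowel merger): horemtan → horimtan
  rule 3: no change — horimtan
  rule 4 (vowel merger): horimtan → horimten
  ⇒ Savikic horimten
The regular Savikic reflex would be 'horimten', but the attested form is 'hirimten'. The correspondence is irregular, so they are not cognates (the Savikic form has a different source).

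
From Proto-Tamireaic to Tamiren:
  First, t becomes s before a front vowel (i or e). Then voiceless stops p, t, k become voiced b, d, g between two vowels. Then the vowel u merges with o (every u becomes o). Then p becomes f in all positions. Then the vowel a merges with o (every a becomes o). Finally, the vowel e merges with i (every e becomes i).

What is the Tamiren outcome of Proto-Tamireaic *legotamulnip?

Tamiren: start from *legotamulnip.
  rule 1: no change — legotamulnip
  rule 2 (intervocalic voicing): legotamulnip → legodamulnip
  rule 3 (vowel merger): legodamulnip → legodamolnip
  rule 4 (unconditioned shift): legodamolnip → legodamolnif
  rule 5 (vowel merger): legodamolnif → legodomolnif
  rule 6 (vowel merger): legodomolnif → ligodomolnif
  ⇒ Tamiren ligodomolnif

ligodomolnif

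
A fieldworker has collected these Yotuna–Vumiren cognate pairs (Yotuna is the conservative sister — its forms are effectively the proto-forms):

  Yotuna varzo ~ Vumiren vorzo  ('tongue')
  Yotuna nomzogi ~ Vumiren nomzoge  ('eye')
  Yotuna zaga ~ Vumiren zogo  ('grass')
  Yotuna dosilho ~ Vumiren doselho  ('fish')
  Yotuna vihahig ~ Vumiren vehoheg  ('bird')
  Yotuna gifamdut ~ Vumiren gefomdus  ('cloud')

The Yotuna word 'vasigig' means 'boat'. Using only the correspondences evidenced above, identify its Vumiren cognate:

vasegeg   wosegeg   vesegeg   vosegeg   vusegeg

vosegeg

zaga ~ zogo, vihahig ~ vehoheg — Yotuna a corresponds to Vumiren o after a consonant, before a consonant other than r, m, n, p, b, f, v.
dosilho ~ doselho, vihahig ~ vehoheg — Yotuna i corresponds to Vumiren e after a consonant, before a consonant other than r, m, n, p, b, f, v.
Applying these to Yotuna 'vasigig':
  vasigig → vosigig   (a→o after a consonant, before a consonant other than r, m, n, p, b, f, v)
  vosigig → vosegig   (i→e after a consonant, before a consonant other than r, m, n, p, b, f, v)
  vosegig → vosegeg   (i→e after a consonant, before a consonant other than r, m, n, p, b, f, v)
So the Vumiren cognate is 'vosegeg'.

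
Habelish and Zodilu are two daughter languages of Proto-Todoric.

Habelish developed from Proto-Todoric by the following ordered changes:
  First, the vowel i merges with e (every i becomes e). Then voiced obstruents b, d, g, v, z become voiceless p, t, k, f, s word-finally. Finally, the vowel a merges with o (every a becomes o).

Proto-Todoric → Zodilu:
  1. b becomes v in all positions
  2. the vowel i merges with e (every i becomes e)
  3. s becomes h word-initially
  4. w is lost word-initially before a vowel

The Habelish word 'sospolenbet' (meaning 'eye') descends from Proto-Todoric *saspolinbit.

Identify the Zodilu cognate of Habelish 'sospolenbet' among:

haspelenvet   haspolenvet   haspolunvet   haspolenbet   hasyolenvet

haspolenvet

Zodilu: *saspolinbit
  saspolinbit → saspolinvit   [unconditioned shift]
  saspolinvit → saspolenvet   [vowel merger]
  saspolenvet → haspolenvet   [debuccalisation]
  haspolenvet (rule 4 does not apply)
  giving Zodilu haspolenvet.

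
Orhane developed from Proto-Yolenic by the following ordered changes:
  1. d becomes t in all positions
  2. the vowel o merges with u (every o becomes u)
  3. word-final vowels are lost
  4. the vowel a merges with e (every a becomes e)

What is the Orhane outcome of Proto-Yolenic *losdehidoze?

Orhane: *losdehidoze
  losdehidoze → lostehitoze   [unconditioned shift]
  lostehitoze → lustehituze   [vowel merger]
  lustehituze → lustehituz   [apocope]
  lustehituz (rule 4 does not apply)
  giving Orhane lustehituz.

lustehituz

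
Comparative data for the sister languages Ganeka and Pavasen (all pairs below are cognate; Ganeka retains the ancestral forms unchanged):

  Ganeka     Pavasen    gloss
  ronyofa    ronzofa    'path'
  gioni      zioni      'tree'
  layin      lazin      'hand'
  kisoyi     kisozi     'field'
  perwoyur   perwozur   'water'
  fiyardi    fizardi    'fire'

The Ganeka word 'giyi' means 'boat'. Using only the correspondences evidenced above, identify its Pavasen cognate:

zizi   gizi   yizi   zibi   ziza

zizi

gioni ~ zioni — Ganeka g corresponds to Pavasen z word-initially before a front vowel.
layin ~ lazin, kisoyi ~ kisozi — Ganeka y corresponds to Pavasen z between vowels (before a front vowel).
Applying these to Ganeka 'giyi':
  giyi → ziyi   (g→z word-initially before a front vowel)
  ziyi → zizi   (y→z between vowels (before a front vowel))
So the Pavasen cognate is 'zizi'.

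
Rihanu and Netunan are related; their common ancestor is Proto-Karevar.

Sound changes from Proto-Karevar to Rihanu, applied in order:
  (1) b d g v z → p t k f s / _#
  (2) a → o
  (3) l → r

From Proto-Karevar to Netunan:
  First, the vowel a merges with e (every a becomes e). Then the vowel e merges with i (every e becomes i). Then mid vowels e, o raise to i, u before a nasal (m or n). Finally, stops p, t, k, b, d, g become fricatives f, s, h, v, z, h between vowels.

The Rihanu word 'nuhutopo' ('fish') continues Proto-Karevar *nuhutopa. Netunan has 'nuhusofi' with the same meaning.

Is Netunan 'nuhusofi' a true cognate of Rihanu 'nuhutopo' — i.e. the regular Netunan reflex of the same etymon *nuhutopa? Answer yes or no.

yes

Derive the expected Netunan reflex of *nuhutopa:
Netunan: *nuhutopa
  nuhutopa → nuhutope   [vowel merger]
  nuhutope → nuhutopi   [vowel merger]
  nuhutopi (rule 3 does not apply)
  nuhutopi → nuhusofi   [intervocalic lenition]
  giving Netunan nuhusofi.
Netunan 'nuhusofi' matches the regular reflex exactly, so the pair is cognate.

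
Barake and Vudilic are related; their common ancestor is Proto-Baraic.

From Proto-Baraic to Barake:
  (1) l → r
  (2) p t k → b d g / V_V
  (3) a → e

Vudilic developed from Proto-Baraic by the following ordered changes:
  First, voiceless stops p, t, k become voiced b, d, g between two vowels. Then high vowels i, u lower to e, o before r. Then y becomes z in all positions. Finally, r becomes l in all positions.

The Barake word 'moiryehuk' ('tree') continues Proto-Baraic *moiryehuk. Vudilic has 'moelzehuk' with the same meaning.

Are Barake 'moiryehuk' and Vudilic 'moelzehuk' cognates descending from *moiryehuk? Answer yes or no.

Derive the expected Vudilic reflex of *moiryehuk:
Vudilic: start from *moiryehuk.
  rule 1: no change — moiryehuk
  rule 2 (pre-rhotic lowering): moiryehuk → moeryehuk
  rule 3 (unconditioned shift): moeryehuk → moerzehuk
  rule 4 (unconditioned shift): moerzehuk → moelzehuk
  ⇒ Vudilic moelzehuk
Vudilic 'moelzehuk' matches the regular reflex exactly, so the pair is cognate.

yes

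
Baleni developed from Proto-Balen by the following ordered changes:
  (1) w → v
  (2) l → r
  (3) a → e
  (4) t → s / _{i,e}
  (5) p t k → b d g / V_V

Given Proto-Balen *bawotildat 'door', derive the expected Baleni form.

bevosirdet

Baleni: *bawotildat
  bawotildat → bavotildat   [unconditioned shift]
  bavotildat → bavotirdat   [unconditioned shift]
  bavotirdat → bevotirdet   [vowel merger]
  bevotirdet → bevosirdet   [palatalisation]
  bevosirdet (rule 5 does not apply)
  giving Baleni bevosirdet.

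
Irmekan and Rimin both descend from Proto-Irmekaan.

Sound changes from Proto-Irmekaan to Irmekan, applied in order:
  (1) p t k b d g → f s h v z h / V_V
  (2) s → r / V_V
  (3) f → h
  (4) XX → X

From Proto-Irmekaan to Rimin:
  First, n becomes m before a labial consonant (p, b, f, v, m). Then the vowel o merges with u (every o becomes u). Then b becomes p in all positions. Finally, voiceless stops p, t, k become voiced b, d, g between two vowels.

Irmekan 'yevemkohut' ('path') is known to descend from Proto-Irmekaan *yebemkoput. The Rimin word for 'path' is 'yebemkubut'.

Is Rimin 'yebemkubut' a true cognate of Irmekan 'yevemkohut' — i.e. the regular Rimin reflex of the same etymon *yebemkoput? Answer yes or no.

yes

Derive the expected Rimin reflex of *yebemkoput:
Rimin: *yebemkoput > yebemkuput > yepemkuput > yebemkubut  (by vowel merger, unconditioned shift, intervocalic voicing)
Rimin 'yebemkubut' matches the regular reflex exactly, so the pair is cognate.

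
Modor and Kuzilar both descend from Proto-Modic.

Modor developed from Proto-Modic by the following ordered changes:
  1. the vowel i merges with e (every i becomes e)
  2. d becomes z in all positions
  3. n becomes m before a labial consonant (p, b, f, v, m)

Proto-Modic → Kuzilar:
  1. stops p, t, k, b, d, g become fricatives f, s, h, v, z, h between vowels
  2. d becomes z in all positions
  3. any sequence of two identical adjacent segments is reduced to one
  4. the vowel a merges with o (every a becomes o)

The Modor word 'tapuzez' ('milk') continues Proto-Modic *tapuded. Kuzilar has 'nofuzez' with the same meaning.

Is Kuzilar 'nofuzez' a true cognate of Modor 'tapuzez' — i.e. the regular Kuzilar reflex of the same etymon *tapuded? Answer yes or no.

Derive the expected Kuzilar reflex of *tapuded:
Kuzilar: *tapuded > tafuzed > tafuzez > tofuzez  (by intervocalic lenition, unconditioned shift, vowel merger)
The regular Kuzilar reflex would be 'tofuzez', but the attested form is 'nofuzez'. The correspondence is irregular, so they are not cognates (the Kuzilar form has a different source).

no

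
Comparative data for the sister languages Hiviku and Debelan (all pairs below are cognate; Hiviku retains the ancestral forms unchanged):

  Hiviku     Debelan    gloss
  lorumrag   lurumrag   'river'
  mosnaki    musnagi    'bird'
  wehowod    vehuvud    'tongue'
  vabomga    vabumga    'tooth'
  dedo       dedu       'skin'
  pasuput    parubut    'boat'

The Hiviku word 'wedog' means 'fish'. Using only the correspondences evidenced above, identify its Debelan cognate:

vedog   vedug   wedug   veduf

vedug

wehowod ~ vehuvud — Hiviku w corresponds to Debelan v word-initially before a front vowel.
mosnaki ~ musnagi, wehowod ~ vehuvud — Hiviku o corresponds to Debelan u after a consonant, before a consonant other than r, m, n, p, b, f, v.
Applying these to Hiviku 'wedog':
  wedog → vedog   (w→v word-initially before a front vowel)
  vedog → vedug   (o→u after a consonant, before a consonant other than r, m, n, p, b, f, v)
So the Debelan cognate is 'vedug'.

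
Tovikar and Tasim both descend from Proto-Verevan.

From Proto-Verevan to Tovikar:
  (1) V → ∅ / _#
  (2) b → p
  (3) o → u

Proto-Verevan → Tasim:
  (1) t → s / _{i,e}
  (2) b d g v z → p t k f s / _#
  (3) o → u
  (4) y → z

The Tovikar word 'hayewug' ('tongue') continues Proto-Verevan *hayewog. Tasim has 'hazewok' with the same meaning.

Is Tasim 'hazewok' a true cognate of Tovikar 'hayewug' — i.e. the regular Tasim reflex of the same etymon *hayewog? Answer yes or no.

no

Derive the expected Tasim reflex of *hayewog:
Tasim: *hayewog > hayewok > hayewuk > hazewuk  (by final devoicing, vowel merger, unconditioned shift)
The regular Tasim reflex would be 'hazewuk', but the attested form is 'hazewok'. The correspondence is irregular, so they are not cognates (the Tasim form has a different source).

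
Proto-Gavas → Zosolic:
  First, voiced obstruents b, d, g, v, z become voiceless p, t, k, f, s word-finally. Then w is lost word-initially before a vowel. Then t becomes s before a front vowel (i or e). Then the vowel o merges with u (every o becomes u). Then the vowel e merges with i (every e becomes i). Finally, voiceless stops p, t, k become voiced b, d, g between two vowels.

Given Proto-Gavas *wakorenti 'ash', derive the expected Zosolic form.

agurinsi

Zosolic: *wakorenti > akorenti > akorensi > akurensi > akurinsi > agurinsi  (by glide loss, palatalisation, vowel merger, vowel merger, intervocalic voicing)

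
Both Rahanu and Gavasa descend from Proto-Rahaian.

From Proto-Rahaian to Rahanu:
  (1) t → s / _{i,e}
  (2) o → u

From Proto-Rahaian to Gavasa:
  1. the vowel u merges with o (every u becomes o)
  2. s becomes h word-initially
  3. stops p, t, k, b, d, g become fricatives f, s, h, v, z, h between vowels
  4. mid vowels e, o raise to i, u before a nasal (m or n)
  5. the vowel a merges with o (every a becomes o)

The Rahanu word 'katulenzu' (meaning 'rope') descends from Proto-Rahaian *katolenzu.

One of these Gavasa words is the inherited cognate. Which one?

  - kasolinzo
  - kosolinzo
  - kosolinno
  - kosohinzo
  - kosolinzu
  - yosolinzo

Gavasa: *katolenzu
  katolenzu → katolenzo   [vowel merger]
  katolenzo (rule 2 does not apply)
  katolenzo → kasolenzo   [intervocalic lenition]
  kasolenzo → kasolinzo   [pre-nasal raising]
  kasolinzo → kosolinzo   [vowel merger]
  giving Gavasa kosolinzo.

kosolinzo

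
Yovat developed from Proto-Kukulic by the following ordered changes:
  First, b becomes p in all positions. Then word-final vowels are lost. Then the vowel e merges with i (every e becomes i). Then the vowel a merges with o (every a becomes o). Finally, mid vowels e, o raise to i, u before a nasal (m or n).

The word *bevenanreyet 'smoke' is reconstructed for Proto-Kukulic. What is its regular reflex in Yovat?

Yovat: *bevenanreyet
  bevenanreyet → pevenanreyet   [unconditioned shift]
  pevenanreyet (rule 2 does not apply)
  pevenanreyet → pivinanriyit   [vowel merger]
  pivinanriyit → pivinonriyit   [vowel merger]
  pivinonriyit → pivinunriyit   [pre-nasal raising]
  giving Yovat pivinunriyit.

pivinunriyit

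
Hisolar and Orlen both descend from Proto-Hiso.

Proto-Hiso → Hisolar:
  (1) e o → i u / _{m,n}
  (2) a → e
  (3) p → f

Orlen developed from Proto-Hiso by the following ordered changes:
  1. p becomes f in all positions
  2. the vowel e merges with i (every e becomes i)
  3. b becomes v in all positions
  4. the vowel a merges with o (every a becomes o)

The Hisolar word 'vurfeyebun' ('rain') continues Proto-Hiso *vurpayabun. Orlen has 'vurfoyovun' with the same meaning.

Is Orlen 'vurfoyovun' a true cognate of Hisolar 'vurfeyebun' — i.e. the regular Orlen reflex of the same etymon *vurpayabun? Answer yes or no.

yes

Derive the expected Orlen reflex of *vurpayabun:
Orlen: start from *vurpayabun.
  rule 1 (unconditioned shift): vurpayabun → vurfayabun
  rule 2: no change — vurfayabun
  rule 3 (unconditioned shift): vurfayabun → vurfayavun
  rule 4 (vowel merger): vurfayavun → vurfoyovun
  ⇒ Orlen vurfoyovun
Orlen 'vurfoyovun' matches the regular reflex exactly, so the pair is cognate.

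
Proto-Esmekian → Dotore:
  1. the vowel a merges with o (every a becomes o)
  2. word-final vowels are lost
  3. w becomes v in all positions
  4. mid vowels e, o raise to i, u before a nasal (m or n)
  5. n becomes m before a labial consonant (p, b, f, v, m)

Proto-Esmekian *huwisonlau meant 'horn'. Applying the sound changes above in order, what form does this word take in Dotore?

Dotore: *huwisonlau
  huwisonlau → huwisonlou   [vowel merger]
  huwisonlou → huwisonlo   [apocope]
  huwisonlo → huvisonlo   [unconditioned shift]
  huvisonlo → huvisunlo   [pre-nasal raising]
  huvisunlo (rule 5 does not apply)
  giving Dotore huvisunlo.

huvisunlo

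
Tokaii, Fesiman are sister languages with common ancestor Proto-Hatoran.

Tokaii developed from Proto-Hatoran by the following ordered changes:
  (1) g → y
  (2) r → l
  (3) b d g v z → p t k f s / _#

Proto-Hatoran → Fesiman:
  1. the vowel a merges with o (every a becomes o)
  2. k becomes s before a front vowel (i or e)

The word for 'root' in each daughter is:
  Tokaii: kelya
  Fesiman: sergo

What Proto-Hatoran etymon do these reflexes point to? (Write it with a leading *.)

Position 5: Tokaii has a, Fesiman has o. Tokaii preserves a here (none of its changes turn any other segment into a), so the proto-segment is *a.
Position 1: Tokaii has k, Fesiman has s. Tokaii preserves k here (none of its changes turn any other segment into k), so the proto-segment is *k.
This points to *kerga. Verify forward in each daughter:
Tokaii: start from *kerga.
  rule 1 (unconditioned shift): kerga → kerya
  rule 2 (unconditioned shift): kerya → kelya
  rule 3: no change — kelya
  ⇒ Tokaii kelya
Fesiman: *kerga > kergo > sergo  (by vowel merger, palatalisation)
*kerga is the unique common source.

*kerga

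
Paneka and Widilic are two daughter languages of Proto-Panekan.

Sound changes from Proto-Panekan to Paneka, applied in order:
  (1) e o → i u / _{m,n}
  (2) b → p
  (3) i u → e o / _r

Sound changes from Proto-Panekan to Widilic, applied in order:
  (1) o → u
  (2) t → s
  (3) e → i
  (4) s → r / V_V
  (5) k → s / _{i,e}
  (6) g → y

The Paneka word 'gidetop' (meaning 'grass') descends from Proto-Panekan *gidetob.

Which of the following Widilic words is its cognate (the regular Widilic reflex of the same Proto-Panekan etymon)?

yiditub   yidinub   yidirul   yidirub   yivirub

Widilic: *gidetob
  gidetob → gidetub   [vowel merger]
  gidetub → gidesub   [unconditioned shift]
  gidesub → gidisub   [vowel merger]
  gidisub → gidirub   [rhotacism]
  gidirub (rule 5 does not apply)
  gidirub → yidirub   [unconditioned shift]
  giving Widilic yidirub.
The other candidates each miss or misapply at least one Widilic change.

yidirub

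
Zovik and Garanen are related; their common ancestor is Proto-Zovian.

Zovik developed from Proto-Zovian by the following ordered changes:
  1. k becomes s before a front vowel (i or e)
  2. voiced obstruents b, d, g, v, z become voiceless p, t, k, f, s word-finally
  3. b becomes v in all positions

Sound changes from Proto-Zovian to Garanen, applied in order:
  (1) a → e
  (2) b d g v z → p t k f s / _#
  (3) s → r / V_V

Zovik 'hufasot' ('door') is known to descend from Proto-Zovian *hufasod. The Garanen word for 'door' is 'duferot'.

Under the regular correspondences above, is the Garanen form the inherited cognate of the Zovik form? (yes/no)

Derive the expected Garanen reflex of *hufasod:
Garanen: start from *hufasod.
  rule 1 (vowel merger): hufasod → hufesod
  rule 2 (final devoicing): hufesod → hufesot
  rule 3 (rhotacism): hufesot → huferot
  ⇒ Garanen huferot
The regular Garanen reflex would be 'huferot', but the attested form is 'duferot'. The correspondence is irregular, so they are not cognates (the Garanen form has a different source).

no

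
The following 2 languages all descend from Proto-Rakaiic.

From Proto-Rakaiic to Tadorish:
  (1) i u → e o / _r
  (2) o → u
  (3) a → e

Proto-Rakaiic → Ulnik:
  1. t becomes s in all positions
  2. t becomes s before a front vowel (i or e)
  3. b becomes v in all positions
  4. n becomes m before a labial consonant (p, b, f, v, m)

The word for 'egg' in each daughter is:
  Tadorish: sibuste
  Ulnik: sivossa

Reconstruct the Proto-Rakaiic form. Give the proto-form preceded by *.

*sibosta

Position 7: Tadorish has e, Ulnik has a. Ulnik preserves a here (none of its changes turn any other segment into a), so the proto-segment is *a.
Position 6: Tadorish has t, Ulnik has s. Tadorish preserves t here (none of its changes turn any other segment into t), so the proto-segment is *t.
Position 4: Tadorish has u, Ulnik has o. Ulnik preserves o here (none of its changes turn any other segment into o), so the proto-segment is *o.
Verify the candidate proto-form against each daughter:
Tadorish: *sibosta > sibusta > sibuste  (by vowel merger, vowel merger)
Ulnik: *sibosta
  sibosta → sibossa   [unconditioned shift]
  sibossa (rule 2 does not apply)
  sibossa → sivossa   [unconditioned shift]
  sivossa (rule 4 does not apply)
  giving Ulnik sivossa.
Only *sibosta yields all of Tadorish sibuste, Ulnik sivossa.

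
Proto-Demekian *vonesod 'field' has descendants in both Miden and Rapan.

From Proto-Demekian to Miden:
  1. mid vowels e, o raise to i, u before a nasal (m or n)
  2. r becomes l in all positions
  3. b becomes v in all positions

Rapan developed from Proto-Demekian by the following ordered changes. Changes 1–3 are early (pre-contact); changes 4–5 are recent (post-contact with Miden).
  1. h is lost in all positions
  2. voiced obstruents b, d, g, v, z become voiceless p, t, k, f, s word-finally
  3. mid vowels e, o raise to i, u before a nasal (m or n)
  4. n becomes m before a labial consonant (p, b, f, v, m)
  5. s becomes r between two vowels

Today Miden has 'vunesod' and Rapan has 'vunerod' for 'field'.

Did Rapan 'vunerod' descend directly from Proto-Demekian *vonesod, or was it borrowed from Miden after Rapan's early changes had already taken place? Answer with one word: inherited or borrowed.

borrowed

If inherited, *vonesod would pass through all of Rapan's changes:
Rapan: *vonesod > vonesot > vunesot > vunerot  (by final devoicing, pre-nasal raising, rhotacism)
If borrowed from Miden 'vunesod' after the early changes, it would undergo only the recent ones:
  rule 4 (nasal place assimilation): no change (vunesod)
  rule 5 (rhotacism): vunesod → vunerod
  ⇒ as a loan: vunerod
Rapan 'vunerod' matches the loan outcome 'vunerod', not the inherited 'vunerot' — it skipped the early Rapan changes, so it was borrowed from Miden.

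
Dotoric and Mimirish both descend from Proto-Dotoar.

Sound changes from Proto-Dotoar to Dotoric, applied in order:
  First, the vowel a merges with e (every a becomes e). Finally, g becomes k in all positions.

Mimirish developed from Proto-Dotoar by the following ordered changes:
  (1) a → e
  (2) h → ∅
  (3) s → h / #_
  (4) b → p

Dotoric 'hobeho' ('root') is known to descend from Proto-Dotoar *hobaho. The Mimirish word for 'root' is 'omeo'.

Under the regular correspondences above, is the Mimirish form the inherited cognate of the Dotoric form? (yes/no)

no

Derive the expected Mimirish reflex of *hobaho:
Mimirish: *hobaho
  hobaho → hobeho   [vowel merger]
  hobeho → obeo   [h-loss]
  obeo (rule 3 does not apply)
  obeo → opeo   [unconditioned shift]
  giving Mimirish opeo.
The regular Mimirish reflex would be 'opeo', but the attested form is 'omeo'. The correspondence is irregular, so they are not cognates (the Mimirish form has a different source).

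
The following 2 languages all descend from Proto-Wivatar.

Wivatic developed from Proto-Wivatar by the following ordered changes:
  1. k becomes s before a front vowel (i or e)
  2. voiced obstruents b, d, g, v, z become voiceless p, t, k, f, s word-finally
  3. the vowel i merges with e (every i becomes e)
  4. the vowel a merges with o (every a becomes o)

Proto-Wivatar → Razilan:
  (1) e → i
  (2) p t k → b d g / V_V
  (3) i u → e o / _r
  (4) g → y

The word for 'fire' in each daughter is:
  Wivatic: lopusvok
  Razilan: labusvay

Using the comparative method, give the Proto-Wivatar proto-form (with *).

Position 8: Wivatic has k, Razilan has y. Taking the neighbouring segments as reconstructed: Wivatic k could go back to *k or *g; Razilan y could go back to *g or *y — the one source consistent with every daughter is *g.
Position 7: Wivatic has o, Razilan has a. Razilan preserves a here (none of its changes turn any other segment into a), so the proto-segment is *a.
This points to *lapusvag. Verify forward in each daughter:
Wivatic: *lapusvag
  lapusvag (rule 1 does not apply)
  lapusvag → lapusvak   [final devoicing]
  lapusvak (rule 3 does not apply)
  lapusvak → lopusvok   [vowel merger]
  giving Wivatic lopusvok.
Razilan: start from *lapusvag.
  rule 1: no change — lapusvag
  rule 2 (intervocalic voicing): lapusvag → labusvag
  rule 3: no change — labusvag
  rule 4 (unconditioned shift): labusvag → labusvay
  ⇒ Razilan labusvay
*lapusvag is the unique common source.

*lapusvag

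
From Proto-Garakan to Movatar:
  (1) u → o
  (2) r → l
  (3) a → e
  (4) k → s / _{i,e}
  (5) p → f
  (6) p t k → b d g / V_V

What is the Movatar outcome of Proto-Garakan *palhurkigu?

felholsigo

Movatar: start from *palhurkigu.
  rule 1 (vowel merger): palhurkigu → palhorkigo
  rule 2 (unconditioned shift): palhorkigo → palholkigo
  rule 3 (vowel merger): palholkigo → pelholkigo
  rule 4 (palatalisation): pelholkigo → pelholsigo
  rule 5 (unconditioned shift): pelholsigo → felholsigo
  rule 6: no change — felholsigo
  ⇒ Movatar felholsigo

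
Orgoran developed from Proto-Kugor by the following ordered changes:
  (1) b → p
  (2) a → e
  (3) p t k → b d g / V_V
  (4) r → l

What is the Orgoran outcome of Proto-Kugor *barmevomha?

pelmevomhe

Orgoran: start from *barmevomha.
  rule 1 (unconditioned shift): barmevomha → parmevomha
  rule 2 (vowel merger): parmevomha → permevomhe
  rule 3: no change — permevomhe
  rule 4 (unconditioned shift): permevomhe → pelmevomhe
  ⇒ Orgoran pelmevomhe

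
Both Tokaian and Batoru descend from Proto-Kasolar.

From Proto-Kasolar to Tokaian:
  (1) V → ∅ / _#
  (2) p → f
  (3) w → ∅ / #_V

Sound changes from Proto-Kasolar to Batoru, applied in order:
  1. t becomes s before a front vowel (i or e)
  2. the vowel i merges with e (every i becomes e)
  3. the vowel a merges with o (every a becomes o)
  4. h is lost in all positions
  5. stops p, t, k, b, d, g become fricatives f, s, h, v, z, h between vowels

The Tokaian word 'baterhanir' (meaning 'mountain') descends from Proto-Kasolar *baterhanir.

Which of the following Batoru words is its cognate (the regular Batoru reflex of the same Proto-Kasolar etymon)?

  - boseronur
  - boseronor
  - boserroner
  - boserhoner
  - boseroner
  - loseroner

boseroner

Batoru: *baterhanir > baserhanir > baserhaner > boserhoner > boseroner  (by palatalisation, vowel merger, vowel merger, h-loss)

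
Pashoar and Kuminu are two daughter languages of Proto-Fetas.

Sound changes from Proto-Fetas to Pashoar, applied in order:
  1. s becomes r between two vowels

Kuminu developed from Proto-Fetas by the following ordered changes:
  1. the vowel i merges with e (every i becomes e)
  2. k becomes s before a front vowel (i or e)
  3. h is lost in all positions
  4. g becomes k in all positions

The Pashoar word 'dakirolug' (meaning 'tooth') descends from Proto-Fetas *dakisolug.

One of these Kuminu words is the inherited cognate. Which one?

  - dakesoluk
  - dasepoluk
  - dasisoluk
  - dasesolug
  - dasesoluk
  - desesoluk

Kuminu: start from *dakisolug.
  rule 1 (vowel merger): dakisolug → dakesolug
  rule 2 (palatalisation): dakesolug → dasesolug
  rule 3: no change — dasesolug
  rule 4 (unconditioned shift): dasesolug → dasesoluk
  ⇒ Kuminu dasesoluk

dasesoluk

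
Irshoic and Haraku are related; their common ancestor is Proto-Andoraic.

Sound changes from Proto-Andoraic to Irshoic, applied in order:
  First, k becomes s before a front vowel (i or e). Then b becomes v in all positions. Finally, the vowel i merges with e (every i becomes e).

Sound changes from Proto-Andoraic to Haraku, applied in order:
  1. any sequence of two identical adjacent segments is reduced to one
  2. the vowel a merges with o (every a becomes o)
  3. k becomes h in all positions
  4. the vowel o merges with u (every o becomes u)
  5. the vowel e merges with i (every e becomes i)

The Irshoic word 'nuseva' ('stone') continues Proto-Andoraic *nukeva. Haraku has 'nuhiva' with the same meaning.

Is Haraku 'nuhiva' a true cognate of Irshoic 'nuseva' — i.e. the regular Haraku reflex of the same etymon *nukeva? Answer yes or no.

no

Derive the expected Haraku reflex of *nukeva:
Haraku: *nukeva
  nukeva (rule 1 does not apply)
  nukeva → nukevo   [vowel merger]
  nukevo → nuhevo   [unconditioned shift]
  nuhevo → nuhevu   [vowel merger]
  nuhevu → nuhivu   [vowel merger]
  giving Haraku nuhivu.
The regular Haraku reflex would be 'nuhivu', but the attested form is 'nuhiva'. The correspondence is irregular, so they are not cognates (the Haraku form has a different source).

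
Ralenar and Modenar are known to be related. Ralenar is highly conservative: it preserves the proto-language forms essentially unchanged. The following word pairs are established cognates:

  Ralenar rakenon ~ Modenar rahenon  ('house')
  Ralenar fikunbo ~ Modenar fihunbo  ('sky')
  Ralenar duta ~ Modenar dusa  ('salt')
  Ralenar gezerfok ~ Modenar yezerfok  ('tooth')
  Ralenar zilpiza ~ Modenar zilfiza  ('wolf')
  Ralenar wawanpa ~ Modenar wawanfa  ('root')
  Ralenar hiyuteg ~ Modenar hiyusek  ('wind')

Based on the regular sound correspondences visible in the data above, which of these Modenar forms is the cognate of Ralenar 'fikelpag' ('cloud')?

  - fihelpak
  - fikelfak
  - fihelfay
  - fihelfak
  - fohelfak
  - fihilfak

rakenon ~ rahenon — Ralenar k corresponds to Modenar h between vowels (before a front vowel).
wawanpa ~ wawanfa — Ralenar p corresponds to Modenar f after a consonant, before a back vowel.
hiyuteg ~ hiyusek — Ralenar g corresponds to Modenar k word-finally.
Applying these to Ralenar 'fikelpag':
  fikelpag → fihelpag   (k→h between vowels (before a front vowel))
  fihelpag → fihelfag   (p→f after a consonant, before a back vowel)
  fihelfag → fihelfak   (g→k word-finally)
So the Modenar cognate is 'fihelfak'.

fihelfak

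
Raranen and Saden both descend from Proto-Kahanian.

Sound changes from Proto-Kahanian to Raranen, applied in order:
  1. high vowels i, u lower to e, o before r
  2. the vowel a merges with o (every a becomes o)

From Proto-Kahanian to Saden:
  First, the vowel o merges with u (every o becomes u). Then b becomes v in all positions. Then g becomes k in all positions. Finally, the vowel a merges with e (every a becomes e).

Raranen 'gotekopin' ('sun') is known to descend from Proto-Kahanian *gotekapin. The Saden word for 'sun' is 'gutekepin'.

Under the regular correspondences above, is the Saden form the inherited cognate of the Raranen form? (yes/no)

no

Derive the expected Saden reflex of *gotekapin:
Saden: *gotekapin > gutekapin > kutekapin > kutekepin  (by vowel merger, unconditioned shift, vowel merger)
The regular Saden reflex would be 'kutekepin', but the attested form is 'gutekepin'. The correspondence is irregular, so they are not cognates (the Saden form has a different source).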